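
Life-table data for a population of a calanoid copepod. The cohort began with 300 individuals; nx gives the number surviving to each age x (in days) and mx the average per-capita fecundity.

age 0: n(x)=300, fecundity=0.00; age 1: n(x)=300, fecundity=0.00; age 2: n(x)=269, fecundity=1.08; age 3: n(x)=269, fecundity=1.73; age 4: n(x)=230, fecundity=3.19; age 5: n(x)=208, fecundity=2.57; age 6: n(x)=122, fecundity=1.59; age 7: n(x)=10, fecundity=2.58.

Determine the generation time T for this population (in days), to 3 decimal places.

3.979

lx = nx/n0 = nx/300: 1, 1, 0.89667…, 0.89667…, 0.76667…, 0.69333…, 0.40667…, 0.03333…
lx·mx: 0, 0, 0.9684…, 1.551233…, 2.445667…, 1.781867…, 0.6466…, 0.086… → R0 = 7.479767…
x·lx·mx: 0, 0, 1.9368…, 4.6537…, 9.782667…, 8.909333…, 3.8796…, 0.602… → Σ = 29.7641…
T = 29.7641… / 7.479767… = 3.979282… → 3.979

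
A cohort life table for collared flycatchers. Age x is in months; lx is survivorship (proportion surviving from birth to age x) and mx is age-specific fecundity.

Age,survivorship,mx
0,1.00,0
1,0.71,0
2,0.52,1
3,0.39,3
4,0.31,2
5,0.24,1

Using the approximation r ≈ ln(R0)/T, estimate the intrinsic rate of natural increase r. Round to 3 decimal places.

0.290

R0 = Σ lx·mx = 0 + 0 + 0.52 + 1.17 + 0.62 + 0.24 = 2.55
Σ x·lx·mx = 8.23; T = 8.23/2.55 = 3.22745…
r ≈ ln(R0)/T = ln(2.55)/3.22745… = 0.29004… → 0.290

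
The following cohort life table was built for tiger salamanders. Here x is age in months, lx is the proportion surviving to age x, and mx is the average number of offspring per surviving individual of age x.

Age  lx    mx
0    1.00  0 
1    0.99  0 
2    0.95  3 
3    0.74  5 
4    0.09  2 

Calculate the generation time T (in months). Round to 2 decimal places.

lx·mx: 0, 0, 2.85, 3.7, 0.18 → R0 = 6.73
x·lx·mx: 0, 0, 5.7, 11.1, 0.72 → Σ = 17.52
T = 17.52 / 6.73 = 2.603269… → 2.60

2.60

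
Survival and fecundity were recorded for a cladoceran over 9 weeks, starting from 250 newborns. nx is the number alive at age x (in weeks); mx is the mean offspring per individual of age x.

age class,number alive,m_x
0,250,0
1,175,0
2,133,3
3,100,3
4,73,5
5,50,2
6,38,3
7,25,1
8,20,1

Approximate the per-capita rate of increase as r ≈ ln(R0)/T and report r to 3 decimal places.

lx = nx/n0 = nx/250: 1, 0.7, 0.532, 0.4, 0.292, 0.2, 0.152, 0.1, 0.08
R0 = Σ lx·mx = 0 + 0 + 1.596 + 1.2 + 1.46 + 0.4 + 0.456 + 0.1 + 0.08 = 5.292
Σ x·lx·mx = 18.708; T = 18.708/5.292 = 3.53515…
r ≈ ln(R0)/T = ln(5.292)/3.53515… = 0.47132… → 0.471

0.471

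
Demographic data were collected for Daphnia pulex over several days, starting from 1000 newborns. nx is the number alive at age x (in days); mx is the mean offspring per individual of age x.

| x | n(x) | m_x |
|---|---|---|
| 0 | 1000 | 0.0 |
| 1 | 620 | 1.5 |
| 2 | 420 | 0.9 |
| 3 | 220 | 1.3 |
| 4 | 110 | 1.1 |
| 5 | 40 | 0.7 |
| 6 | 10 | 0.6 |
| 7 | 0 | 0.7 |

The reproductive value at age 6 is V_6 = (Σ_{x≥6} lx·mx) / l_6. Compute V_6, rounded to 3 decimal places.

lx = nx/n0 = nx/1000: 1, 0.62, 0.42, 0.22, 0.11, 0.04, 0.01, 0
lx·mx for x ≥ 6: 0.006, 0 → sum = 0.006
V_6 = 0.006 / l_6 = 0.006 / 0.01 = 0.6 → 0.600

0.600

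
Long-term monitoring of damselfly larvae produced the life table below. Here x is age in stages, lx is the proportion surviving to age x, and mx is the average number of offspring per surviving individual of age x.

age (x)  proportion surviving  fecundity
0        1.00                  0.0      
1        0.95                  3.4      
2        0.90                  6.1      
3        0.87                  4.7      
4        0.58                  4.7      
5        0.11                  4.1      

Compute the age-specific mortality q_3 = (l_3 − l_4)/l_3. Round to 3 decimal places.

0.333

q_3 = (l_3 − l_4) / l_3 = (0.87 − 0.58) / 0.87
     = 0.29 / 0.87 = 0.333333… → 0.333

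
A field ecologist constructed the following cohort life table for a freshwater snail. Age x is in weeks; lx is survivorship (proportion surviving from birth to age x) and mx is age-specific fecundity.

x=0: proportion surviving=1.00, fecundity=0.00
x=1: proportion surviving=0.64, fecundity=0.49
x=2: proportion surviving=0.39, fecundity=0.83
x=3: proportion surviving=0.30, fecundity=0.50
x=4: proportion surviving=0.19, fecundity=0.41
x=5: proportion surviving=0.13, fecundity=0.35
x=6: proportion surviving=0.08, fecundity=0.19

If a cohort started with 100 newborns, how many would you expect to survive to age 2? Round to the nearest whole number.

39

Expected survivors = N0 · l_2 = 100 × 0.39 = 39 → 39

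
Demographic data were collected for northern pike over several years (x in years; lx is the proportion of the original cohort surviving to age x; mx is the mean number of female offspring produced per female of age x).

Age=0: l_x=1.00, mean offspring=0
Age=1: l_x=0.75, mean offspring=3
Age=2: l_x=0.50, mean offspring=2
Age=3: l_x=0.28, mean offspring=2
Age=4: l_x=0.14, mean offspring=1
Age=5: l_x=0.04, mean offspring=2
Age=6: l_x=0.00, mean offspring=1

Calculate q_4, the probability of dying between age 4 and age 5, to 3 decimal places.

q_4 = (l_4 − l_5) / l_4 = (0.14 − 0.04) / 0.14
     = 0.1 / 0.14 = 0.714286… → 0.714

0.714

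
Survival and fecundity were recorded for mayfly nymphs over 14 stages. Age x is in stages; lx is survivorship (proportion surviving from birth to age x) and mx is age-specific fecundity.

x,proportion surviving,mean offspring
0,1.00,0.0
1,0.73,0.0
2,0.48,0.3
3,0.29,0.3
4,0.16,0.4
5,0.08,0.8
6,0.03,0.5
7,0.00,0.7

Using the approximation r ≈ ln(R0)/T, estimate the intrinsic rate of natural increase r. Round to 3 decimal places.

-0.303

R0 = Σ lx·mx = 0 + 0 + 0.144 + 0.087 + 0.064 + 0.064 + 0.015 + 0 = 0.374
Σ x·lx·mx = 1.215; T = 1.215/0.374 = 3.24866…
r ≈ ln(R0)/T = ln(0.374)/3.24866… = -0.30274… → -0.303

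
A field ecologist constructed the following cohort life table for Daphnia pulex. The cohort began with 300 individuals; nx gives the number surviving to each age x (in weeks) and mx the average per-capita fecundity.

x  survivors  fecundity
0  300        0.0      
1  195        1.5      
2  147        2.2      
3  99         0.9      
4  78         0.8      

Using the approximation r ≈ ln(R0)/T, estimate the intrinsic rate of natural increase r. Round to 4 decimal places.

lx = nx/n0 = nx/300: 1, 0.65, 0.49, 0.33, 0.26
R0 = Σ lx·mx = 0 + 0.975 + 1.078 + 0.297 + 0.208 = 2.558
Σ x·lx·mx = 4.854; T = 4.854/2.558 = 1.89758…
r ≈ ln(R0)/T = ln(2.558)/1.89758… = 0.494961… → 0.4950

0.4950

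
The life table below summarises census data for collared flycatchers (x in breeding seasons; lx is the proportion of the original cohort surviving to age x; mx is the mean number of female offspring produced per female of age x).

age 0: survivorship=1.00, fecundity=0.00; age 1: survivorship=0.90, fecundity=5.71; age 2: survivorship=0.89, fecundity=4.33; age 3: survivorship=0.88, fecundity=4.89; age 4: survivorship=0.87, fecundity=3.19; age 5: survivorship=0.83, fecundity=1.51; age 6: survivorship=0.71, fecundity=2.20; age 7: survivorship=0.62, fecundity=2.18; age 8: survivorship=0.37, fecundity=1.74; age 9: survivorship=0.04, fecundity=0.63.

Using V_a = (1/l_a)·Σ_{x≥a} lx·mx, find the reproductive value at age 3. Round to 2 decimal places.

lx·mx for x ≥ 3: 4.3032, 2.7753, 1.2533, 1.562, 1.3516, 0.6438, 0.0252 → sum = 11.9144
V_3 = 11.9144 / l_3 = 11.9144 / 0.88 = 13.539091… → 13.54

13.54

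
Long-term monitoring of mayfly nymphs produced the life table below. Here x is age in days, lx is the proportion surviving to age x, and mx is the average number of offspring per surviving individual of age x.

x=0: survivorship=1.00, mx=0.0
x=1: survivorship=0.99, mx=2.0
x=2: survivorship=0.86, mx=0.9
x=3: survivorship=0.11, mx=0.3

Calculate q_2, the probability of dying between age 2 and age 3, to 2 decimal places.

q_2 = (l_2 − l_3) / l_2 = (0.86 − 0.11) / 0.86
     = 0.75 / 0.86 = 0.872093… → 0.87

0.87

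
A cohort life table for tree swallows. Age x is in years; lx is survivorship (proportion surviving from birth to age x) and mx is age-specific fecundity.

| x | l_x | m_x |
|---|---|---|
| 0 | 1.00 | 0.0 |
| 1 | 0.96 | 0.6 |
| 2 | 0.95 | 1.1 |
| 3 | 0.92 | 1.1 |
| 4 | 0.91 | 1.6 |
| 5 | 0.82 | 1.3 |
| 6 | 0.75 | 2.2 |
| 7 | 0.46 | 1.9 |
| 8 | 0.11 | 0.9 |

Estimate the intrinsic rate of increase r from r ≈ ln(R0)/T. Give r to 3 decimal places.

0.474

R0 = Σ lx·mx = 0 + 0.576 + 1.045 + 1.012 + 1.456 + 1.066 + 1.65 + 0.874 + 0.099 = 7.778
Σ x·lx·mx = 33.666; T = 33.666/7.778 = 4.32836…
r ≈ ln(R0)/T = ln(7.778)/4.32836… = 0.47392… → 0.474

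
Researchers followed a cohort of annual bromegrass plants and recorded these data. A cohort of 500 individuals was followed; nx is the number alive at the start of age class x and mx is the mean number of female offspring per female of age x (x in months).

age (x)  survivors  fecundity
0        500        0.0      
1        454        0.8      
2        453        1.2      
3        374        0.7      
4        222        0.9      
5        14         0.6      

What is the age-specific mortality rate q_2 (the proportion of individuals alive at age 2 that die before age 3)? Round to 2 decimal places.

lx = nx/n0 = nx/500: 1, 0.908, 0.906, 0.748, 0.444, 0.028
q_2 = (l_2 − l_3) / l_2 = (0.906 − 0.748) / 0.906
     = 0.158 / 0.906 = 0.174393… → 0.17

0.17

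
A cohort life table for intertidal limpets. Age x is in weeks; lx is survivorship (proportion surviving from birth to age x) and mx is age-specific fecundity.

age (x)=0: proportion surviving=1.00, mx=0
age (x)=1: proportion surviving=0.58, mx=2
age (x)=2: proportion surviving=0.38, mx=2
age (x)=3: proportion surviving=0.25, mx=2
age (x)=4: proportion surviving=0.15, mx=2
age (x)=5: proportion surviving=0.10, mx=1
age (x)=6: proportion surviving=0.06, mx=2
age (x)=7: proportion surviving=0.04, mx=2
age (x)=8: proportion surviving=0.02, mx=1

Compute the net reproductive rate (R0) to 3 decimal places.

lx·mx by age: 0, 1.16, 0.76, 0.5, 0.3, 0.1, 0.12, 0.08, 0.02
R0 = Σ lx·mx = 3.04 → 3.040

3.040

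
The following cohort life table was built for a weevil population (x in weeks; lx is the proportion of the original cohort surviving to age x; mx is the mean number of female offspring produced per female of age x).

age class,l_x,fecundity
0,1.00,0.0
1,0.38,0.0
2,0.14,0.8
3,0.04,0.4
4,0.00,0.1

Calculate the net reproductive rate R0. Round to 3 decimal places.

0.128

lx·mx by age: 0, 0, 0.112, 0.016, 0
R0 = Σ lx·mx = 0.128 → 0.128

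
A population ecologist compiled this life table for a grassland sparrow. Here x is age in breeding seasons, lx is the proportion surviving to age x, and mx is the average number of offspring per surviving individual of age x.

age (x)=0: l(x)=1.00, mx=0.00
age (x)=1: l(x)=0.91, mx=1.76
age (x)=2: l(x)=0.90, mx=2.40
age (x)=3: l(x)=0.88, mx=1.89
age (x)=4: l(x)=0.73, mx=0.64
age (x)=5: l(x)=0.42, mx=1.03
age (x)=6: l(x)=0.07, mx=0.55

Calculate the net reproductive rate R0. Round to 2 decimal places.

6.36

lx·mx by age: 0, 1.6016, 2.16, 1.6632, 0.4672, 0.4326, 0.0385
R0 = Σ lx·mx = 6.3631 → 6.36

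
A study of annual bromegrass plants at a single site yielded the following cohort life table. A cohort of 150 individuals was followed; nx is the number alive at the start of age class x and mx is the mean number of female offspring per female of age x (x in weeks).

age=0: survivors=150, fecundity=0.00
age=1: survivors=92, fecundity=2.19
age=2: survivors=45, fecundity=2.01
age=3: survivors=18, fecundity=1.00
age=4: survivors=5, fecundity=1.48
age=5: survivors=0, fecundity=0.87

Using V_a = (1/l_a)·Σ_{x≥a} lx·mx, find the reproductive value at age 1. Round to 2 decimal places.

3.45

lx = nx/n0 = nx/150: 1, 0.61333…, 0.3, 0.12, 0.03333…, 0
lx·mx for x ≥ 1: 1.3432…, 0.603, 0.12, 0.049333…, 0 → sum = 2.115533…
V_1 = 2.115533… / l_1 = 2.115533… / 0.613333… = 3.449239… → 3.45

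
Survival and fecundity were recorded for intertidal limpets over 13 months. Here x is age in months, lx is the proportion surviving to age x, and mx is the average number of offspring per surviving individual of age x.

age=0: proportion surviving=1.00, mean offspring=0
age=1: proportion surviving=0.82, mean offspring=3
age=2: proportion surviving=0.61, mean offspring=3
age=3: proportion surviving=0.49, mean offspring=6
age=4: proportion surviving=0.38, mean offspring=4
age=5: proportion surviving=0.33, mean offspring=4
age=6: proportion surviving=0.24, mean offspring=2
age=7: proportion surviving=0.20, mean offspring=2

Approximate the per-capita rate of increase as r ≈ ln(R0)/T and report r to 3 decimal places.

R0 = Σ lx·mx = 0 + 2.46 + 1.83 + 2.94 + 1.52 + 1.32 + 0.48 + 0.4 = 10.95
Σ x·lx·mx = 33.3; T = 33.3/10.95 = 3.0411…
r ≈ ln(R0)/T = ln(10.95)/3.0411… = 0.787… → 0.787

0.787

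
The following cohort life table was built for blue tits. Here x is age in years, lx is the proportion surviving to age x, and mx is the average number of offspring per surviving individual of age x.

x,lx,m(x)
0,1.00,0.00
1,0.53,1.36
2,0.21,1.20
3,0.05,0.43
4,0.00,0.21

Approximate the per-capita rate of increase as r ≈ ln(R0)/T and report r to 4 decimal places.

-0.0044

R0 = Σ lx·mx = 0 + 0.7208 + 0.252 + 0.0215 + 0 = 0.9943
Σ x·lx·mx = 1.2893; T = 1.2893/0.9943 = 1.29669…
r ≈ ln(R0)/T = ln(0.9943)/1.29669… = -0.004408… → -0.0044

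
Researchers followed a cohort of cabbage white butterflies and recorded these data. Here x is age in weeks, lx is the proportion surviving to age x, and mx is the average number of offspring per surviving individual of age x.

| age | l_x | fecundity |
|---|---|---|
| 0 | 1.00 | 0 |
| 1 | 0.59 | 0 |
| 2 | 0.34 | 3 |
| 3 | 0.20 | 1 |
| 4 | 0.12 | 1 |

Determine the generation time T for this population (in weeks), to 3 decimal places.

2.328

lx·mx: 0, 0, 1.02, 0.2, 0.12 → R0 = 1.34
x·lx·mx: 0, 0, 2.04, 0.6, 0.48 → Σ = 3.12
T = 3.12 / 1.34 = 2.328358… → 2.328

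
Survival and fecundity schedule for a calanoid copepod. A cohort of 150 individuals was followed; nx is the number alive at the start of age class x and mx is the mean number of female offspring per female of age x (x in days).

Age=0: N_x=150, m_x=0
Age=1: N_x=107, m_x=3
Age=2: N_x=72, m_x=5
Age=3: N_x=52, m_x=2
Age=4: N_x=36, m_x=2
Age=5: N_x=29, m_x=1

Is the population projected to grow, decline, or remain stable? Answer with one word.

lx = nx/n0 = nx/150: 1, 0.71333…, 0.48, 0.34667…, 0.24, 0.19333…
R0 = Σ lx·mx = 0 + 2.14… + 2.4 + 0.693333… + 0.48 + 0.193333… = 5.906667…
R0 > 1, so the population is growing.

growing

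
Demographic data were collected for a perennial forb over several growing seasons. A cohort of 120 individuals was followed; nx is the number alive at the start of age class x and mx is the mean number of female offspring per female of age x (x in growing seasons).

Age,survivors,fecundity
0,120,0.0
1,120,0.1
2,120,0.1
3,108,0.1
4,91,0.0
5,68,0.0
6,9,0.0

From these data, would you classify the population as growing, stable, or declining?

declining

lx = nx/n0 = nx/120: 1, 1, 1, 0.9, 0.75833…, 0.56667…, 0.075
R0 = Σ lx·mx = 0 + 0.1 + 0.1 + 0.09 + 0 + 0 + 0 = 0.29…
R0 < 1, so the population is declining.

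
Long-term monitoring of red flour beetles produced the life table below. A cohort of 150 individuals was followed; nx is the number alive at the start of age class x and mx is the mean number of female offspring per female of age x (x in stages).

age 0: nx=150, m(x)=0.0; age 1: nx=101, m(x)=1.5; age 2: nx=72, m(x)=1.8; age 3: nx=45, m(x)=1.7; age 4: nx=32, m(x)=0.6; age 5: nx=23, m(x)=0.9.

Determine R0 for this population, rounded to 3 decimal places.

lx = nx/n0 = nx/150: 1, 0.67333…, 0.48, 0.3, 0.21333…, 0.15333…
lx·mx by age: 0, 1.01…, 0.864, 0.51, 0.128…, 0.138…
R0 = Σ lx·mx = 2.65… → 2.650

2.650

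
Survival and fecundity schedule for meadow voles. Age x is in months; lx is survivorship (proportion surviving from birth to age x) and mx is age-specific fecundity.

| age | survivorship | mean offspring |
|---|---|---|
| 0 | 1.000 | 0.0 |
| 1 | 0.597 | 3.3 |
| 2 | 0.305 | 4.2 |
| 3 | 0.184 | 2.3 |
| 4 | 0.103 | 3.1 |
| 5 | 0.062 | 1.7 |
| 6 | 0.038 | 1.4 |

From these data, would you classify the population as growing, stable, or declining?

R0 = Σ lx·mx = 0 + 1.9701 + 1.281 + 0.4232 + 0.3193 + 0.1054 + 0.0532 = 4.1522
R0 > 1, so the population is growing.

growing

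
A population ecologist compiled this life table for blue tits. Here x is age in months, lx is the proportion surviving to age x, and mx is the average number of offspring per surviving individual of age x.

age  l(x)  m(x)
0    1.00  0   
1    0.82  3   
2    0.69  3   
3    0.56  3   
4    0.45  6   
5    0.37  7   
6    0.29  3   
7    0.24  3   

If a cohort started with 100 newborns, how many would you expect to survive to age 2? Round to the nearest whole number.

69

Expected survivors = N0 · l_2 = 100 × 0.69 = 69 → 69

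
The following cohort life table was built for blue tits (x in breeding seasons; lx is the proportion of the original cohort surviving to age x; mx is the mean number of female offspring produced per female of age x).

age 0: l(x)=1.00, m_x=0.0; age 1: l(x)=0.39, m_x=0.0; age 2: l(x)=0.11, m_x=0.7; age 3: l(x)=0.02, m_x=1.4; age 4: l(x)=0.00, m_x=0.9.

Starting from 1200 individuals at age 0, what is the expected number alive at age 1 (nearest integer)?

Expected survivors = N0 · l_1 = 1200 × 0.39 = 468 → 468

468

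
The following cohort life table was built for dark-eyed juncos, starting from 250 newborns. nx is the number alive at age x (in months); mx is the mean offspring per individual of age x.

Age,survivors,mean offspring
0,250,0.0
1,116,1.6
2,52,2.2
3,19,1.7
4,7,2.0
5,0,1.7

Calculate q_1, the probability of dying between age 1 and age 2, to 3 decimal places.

lx = nx/n0 = nx/250: 1, 0.464, 0.208, 0.076, 0.028, 0
q_1 = (l_1 − l_2) / l_1 = (0.464 − 0.208) / 0.464
     = 0.256 / 0.464 = 0.551724… → 0.552

0.552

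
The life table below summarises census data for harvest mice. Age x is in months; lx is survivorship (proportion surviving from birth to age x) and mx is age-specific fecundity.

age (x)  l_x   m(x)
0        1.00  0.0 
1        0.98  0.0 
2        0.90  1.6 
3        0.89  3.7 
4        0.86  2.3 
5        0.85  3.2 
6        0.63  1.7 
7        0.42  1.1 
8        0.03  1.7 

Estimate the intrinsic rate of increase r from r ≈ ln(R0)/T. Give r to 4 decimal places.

0.5960

R0 = Σ lx·mx = 0 + 0 + 1.44 + 3.293 + 1.978 + 2.72 + 1.071 + 0.462 + 0.051 = 11.015
Σ x·lx·mx = 44.339; T = 44.339/11.015 = 4.02533…
r ≈ ln(R0)/T = ln(11.015)/4.02533… = 0.59604… → 0.5960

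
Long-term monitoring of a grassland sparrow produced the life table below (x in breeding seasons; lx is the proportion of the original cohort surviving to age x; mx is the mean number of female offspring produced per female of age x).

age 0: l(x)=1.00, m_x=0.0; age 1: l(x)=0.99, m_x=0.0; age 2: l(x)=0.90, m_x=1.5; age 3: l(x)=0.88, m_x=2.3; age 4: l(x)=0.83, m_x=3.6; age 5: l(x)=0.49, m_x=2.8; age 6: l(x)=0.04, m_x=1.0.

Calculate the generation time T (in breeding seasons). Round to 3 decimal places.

lx·mx: 0, 0, 1.35, 2.024, 2.988, 1.372, 0.04 → R0 = 7.774
x·lx·mx: 0, 0, 2.7, 6.072, 11.952, 6.86, 0.24 → Σ = 27.824
T = 27.824 / 7.774 = 3.57911… → 3.579

3.579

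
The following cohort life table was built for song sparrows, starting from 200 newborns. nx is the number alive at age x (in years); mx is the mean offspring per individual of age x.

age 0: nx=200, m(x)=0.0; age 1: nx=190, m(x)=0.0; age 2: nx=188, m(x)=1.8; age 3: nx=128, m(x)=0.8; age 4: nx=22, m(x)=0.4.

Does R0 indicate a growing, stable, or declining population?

growing

lx = nx/n0 = nx/200: 1, 0.95, 0.94, 0.64, 0.11
R0 = Σ lx·mx = 0 + 0 + 1.692 + 0.512 + 0.044 = 2.248
R0 > 1, so the population is growing.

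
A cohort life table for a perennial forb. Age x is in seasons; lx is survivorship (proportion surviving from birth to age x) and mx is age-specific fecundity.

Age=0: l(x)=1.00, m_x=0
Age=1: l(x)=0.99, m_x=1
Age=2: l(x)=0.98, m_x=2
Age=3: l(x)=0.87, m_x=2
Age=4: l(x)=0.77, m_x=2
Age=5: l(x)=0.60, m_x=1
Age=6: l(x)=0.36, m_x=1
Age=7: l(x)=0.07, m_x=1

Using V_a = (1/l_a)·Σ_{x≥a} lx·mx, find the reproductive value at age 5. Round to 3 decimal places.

lx·mx for x ≥ 5: 0.6, 0.36, 0.07 → sum = 1.03
V_5 = 1.03 / l_5 = 1.03 / 0.6 = 1.716667… → 1.717

1.717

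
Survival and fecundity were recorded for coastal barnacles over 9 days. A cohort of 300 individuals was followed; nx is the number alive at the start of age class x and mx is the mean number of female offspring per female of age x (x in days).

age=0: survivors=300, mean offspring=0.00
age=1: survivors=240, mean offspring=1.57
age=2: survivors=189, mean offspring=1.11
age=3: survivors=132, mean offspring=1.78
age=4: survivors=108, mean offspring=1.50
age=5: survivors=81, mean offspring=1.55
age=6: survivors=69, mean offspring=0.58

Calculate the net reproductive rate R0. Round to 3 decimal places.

3.830

lx = nx/n0 = nx/300: 1, 0.8, 0.63, 0.44, 0.36, 0.27, 0.23
lx·mx by age: 0, 1.256, 0.6993, 0.7832, 0.54, 0.4185, 0.1334
R0 = Σ lx·mx = 3.8304 → 3.830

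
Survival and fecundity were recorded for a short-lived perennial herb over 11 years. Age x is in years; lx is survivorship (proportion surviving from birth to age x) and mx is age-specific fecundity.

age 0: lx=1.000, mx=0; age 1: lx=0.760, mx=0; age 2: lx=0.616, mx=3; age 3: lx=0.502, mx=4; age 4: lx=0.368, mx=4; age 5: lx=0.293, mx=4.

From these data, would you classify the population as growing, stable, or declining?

R0 = Σ lx·mx = 0 + 0 + 1.848 + 2.008 + 1.472 + 1.172 = 6.5
R0 > 1, so the population is growing.

growing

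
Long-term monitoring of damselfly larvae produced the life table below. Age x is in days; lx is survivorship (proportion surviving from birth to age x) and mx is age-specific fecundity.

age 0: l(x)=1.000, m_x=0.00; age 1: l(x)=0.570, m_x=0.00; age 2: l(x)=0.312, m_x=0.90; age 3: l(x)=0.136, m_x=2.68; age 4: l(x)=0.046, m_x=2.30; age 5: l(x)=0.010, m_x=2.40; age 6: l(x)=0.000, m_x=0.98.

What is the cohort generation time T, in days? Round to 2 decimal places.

lx·mx: 0, 0, 0.2808, 0.36448, 0.1058, 0.024, 0 → R0 = 0.77508
x·lx·mx: 0, 0, 0.5616, 1.09344, 0.4232, 0.12, 0 → Σ = 2.19824
T = 2.19824 / 0.77508 = 2.836146… → 2.84

2.84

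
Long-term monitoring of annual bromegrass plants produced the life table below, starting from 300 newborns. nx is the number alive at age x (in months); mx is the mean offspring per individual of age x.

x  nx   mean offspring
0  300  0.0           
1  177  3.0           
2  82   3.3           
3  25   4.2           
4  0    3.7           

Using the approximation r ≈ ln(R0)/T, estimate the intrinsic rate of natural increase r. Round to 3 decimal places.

0.723

lx = nx/n0 = nx/300: 1, 0.59, 0.27333…, 0.08333…, 0
R0 = Σ lx·mx = 0 + 1.77 + 0.902… + 0.35… + 0 = 3.022…
Σ x·lx·mx = 4.624…; T = 4.624…/3.022… = 1.53011…
r ≈ ln(R0)/T = ln(3.022…)/1.53011… = 0.72277… → 0.723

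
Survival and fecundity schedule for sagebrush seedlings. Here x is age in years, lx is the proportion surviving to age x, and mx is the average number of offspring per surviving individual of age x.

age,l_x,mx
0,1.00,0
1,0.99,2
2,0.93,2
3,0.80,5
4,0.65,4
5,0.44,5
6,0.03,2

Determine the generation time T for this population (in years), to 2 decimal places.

3.11

lx·mx: 0, 1.98, 1.86, 4, 2.6, 2.2, 0.06 → R0 = 12.7
x·lx·mx: 0, 1.98, 3.72, 12, 10.4, 11, 0.36 → Σ = 39.46
T = 39.46 / 12.7 = 3.107087… → 3.11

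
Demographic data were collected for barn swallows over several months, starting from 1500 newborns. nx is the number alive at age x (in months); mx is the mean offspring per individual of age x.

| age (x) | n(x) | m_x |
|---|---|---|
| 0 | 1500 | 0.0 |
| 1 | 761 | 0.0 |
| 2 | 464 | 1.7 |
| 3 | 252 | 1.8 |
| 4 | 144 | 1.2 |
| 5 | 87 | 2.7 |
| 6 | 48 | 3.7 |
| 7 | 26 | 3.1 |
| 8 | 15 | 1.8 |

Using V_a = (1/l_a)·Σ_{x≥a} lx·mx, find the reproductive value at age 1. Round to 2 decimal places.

lx = nx/n0 = nx/1500: 1, 0.50733…, 0.30933…, 0.168, 0.096, 0.058, 0.032, 0.01733…, 0.01
lx·mx for x ≥ 1: 0, 0.525867…, 0.3024, 0.1152, 0.1566, 0.1184, 0.053733…, 0.018 → sum = 1.2902…
V_1 = 1.2902… / l_1 = 1.2902… / 0.507333… = 2.543101… → 2.54

2.54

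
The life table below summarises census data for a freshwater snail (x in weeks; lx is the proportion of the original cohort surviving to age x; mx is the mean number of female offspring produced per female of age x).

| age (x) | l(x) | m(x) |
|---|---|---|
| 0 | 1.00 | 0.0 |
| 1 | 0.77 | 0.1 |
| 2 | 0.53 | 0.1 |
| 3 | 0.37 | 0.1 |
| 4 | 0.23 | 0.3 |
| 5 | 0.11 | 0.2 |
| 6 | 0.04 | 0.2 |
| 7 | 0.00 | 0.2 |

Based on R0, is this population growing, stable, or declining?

declining

R0 = Σ lx·mx = 0 + 0.077 + 0.053 + 0.037 + 0.069 + 0.022 + 0.008 + 0 = 0.266
R0 < 1, so the population is declining.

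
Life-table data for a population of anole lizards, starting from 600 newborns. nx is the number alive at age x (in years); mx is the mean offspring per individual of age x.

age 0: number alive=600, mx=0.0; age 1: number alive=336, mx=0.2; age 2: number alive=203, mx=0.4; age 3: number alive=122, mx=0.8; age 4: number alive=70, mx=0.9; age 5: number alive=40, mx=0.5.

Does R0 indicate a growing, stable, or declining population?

declining

lx = nx/n0 = nx/600: 1, 0.56, 0.33833…, 0.20333…, 0.11667…, 0.06667…
R0 = Σ lx·mx = 0 + 0.112 + 0.135333… + 0.162667… + 0.105… + 0.033333… = 0.548333…
R0 < 1, so the population is declining.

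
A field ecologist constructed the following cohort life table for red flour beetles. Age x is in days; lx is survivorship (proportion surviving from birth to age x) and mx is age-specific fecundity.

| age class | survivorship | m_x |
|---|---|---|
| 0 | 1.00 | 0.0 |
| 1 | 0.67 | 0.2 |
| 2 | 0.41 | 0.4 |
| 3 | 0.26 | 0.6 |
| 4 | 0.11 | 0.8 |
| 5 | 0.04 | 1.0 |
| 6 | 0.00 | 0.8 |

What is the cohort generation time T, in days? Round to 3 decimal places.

2.546

lx·mx: 0, 0.134, 0.164, 0.156, 0.088, 0.04, 0 → R0 = 0.582
x·lx·mx: 0, 0.134, 0.328, 0.468, 0.352, 0.2, 0 → Σ = 1.482
T = 1.482 / 0.582 = 2.546392… → 2.546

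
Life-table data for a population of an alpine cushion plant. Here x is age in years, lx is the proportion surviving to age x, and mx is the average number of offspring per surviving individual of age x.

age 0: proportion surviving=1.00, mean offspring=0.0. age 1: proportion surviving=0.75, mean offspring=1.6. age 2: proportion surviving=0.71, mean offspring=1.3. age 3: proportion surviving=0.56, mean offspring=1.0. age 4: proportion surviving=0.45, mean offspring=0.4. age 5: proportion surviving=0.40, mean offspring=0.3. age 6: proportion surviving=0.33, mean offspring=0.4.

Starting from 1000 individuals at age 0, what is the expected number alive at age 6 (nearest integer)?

Expected survivors = N0 · l_6 = 1000 × 0.33 = 330 → 330

330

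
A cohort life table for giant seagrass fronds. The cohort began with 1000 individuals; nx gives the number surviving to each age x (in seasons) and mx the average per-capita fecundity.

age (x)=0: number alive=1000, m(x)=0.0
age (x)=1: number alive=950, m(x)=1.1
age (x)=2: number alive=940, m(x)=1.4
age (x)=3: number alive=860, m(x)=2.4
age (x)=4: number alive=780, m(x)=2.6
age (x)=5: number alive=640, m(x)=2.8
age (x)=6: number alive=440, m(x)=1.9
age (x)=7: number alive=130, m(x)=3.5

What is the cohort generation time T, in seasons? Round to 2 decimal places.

lx = nx/n0 = nx/1000: 1, 0.95, 0.94, 0.86, 0.78, 0.64, 0.44, 0.13
lx·mx: 0, 1.045, 1.316, 2.064, 2.028, 1.792, 0.836, 0.455 → R0 = 9.536
x·lx·mx: 0, 1.045, 2.632, 6.192, 8.112, 8.96, 5.016, 3.185 → Σ = 35.142
T = 35.142 / 9.536 = 3.685193… → 3.69

3.69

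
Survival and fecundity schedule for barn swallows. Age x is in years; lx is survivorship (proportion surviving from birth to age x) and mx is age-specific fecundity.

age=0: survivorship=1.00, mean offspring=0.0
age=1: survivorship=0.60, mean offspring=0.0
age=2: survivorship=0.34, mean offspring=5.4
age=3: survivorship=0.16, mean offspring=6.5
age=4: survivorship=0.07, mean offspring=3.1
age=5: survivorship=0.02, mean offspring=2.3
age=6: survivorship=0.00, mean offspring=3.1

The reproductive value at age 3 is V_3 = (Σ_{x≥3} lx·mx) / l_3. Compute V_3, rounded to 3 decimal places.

8.144

lx·mx for x ≥ 3: 1.04, 0.217, 0.046, 0 → sum = 1.303
V_3 = 1.303 / l_3 = 1.303 / 0.16 = 8.14375 → 8.144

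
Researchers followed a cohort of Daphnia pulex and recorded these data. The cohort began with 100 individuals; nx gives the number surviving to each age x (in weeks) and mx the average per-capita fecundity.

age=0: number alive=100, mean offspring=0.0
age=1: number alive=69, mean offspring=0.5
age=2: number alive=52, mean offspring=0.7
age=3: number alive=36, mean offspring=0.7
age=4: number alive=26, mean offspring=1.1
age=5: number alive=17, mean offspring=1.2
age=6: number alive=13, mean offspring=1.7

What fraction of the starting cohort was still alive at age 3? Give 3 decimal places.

0.360

l_3 = n_3/n_0 = 36/100 = 0.36 → 0.360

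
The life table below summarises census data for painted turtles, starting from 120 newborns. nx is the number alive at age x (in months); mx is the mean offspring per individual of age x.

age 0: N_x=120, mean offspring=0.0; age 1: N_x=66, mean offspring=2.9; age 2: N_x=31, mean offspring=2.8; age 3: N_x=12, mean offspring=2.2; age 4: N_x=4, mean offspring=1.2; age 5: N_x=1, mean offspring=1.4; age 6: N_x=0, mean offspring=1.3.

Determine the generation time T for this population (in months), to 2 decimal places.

1.51

lx = nx/n0 = nx/120: 1, 0.55, 0.25833…, 0.1, 0.03333…, 0.00833…, 0
lx·mx: 0, 1.595, 0.723333…, 0.22, 0.04…, 0.011667…, 0 → R0 = 2.59…
x·lx·mx: 0, 1.595, 1.446667…, 0.66, 0.16…, 0.058333…, 0 → Σ = 3.92…
T = 3.92… / 2.59… = 1.513514… → 1.51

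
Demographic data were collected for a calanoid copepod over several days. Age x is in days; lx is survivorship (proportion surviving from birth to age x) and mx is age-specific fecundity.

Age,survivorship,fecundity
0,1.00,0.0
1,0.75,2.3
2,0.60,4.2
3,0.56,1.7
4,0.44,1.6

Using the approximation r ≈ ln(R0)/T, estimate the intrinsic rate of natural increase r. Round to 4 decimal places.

0.8422

R0 = Σ lx·mx = 0 + 1.725 + 2.52 + 0.952 + 0.704 = 5.901
Σ x·lx·mx = 12.437; T = 12.437/5.901 = 2.10761…
r ≈ ln(R0)/T = ln(5.901)/2.10761… = 0.842244… → 0.8422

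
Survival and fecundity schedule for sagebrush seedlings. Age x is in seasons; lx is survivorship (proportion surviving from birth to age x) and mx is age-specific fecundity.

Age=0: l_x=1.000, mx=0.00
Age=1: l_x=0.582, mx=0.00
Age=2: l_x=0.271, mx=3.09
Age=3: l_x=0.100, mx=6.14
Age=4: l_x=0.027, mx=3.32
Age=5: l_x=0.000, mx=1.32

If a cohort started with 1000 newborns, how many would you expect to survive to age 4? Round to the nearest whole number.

Expected survivors = N0 · l_4 = 1000 × 0.027 = 27 → 27

27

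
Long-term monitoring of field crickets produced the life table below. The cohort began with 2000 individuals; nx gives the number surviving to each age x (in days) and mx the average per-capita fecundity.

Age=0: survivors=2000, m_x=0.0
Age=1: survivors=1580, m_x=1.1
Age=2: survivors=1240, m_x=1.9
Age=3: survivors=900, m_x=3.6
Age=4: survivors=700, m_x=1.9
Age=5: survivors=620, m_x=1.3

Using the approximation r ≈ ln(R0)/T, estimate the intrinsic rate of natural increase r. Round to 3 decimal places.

0.577

lx = nx/n0 = nx/2000: 1, 0.79, 0.62, 0.45, 0.35, 0.31
R0 = Σ lx·mx = 0 + 0.869 + 1.178 + 1.62 + 0.665 + 0.403 = 4.735
Σ x·lx·mx = 12.76; T = 12.76/4.735 = 2.69483…
r ≈ ln(R0)/T = ln(4.735)/2.69483… = 0.57702… → 0.577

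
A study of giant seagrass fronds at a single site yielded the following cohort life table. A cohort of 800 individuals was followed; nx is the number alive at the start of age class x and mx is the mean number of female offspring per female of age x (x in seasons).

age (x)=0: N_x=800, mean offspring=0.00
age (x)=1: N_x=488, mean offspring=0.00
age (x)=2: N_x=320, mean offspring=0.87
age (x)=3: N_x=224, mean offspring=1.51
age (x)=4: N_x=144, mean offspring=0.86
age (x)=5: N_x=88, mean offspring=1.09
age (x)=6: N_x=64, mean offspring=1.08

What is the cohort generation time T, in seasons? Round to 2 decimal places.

lx = nx/n0 = nx/800: 1, 0.61, 0.4, 0.28, 0.18, 0.11, 0.08
lx·mx: 0, 0, 0.348, 0.4228, 0.1548, 0.1199, 0.0864 → R0 = 1.1319
x·lx·mx: 0, 0, 0.696, 1.2684, 0.6192, 0.5995, 0.5184 → Σ = 3.7015
T = 3.7015 / 1.1319 = 3.270165… → 3.27

3.27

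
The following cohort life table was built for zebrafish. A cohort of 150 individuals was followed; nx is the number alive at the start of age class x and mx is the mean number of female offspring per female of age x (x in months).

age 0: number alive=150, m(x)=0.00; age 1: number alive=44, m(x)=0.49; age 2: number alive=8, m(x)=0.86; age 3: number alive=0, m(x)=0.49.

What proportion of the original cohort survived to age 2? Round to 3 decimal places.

l_2 = n_2/n_0 = 8/150 = 0.053333… → 0.053

0.053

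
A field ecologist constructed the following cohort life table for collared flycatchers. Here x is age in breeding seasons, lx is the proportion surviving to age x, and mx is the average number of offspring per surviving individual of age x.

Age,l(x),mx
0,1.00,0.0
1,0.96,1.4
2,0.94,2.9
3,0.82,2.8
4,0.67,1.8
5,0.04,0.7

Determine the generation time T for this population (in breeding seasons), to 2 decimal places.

lx·mx: 0, 1.344, 2.726, 2.296, 1.206, 0.028 → R0 = 7.6
x·lx·mx: 0, 1.344, 5.452, 6.888, 4.824, 0.14 → Σ = 18.648
T = 18.648 / 7.6 = 2.453684… → 2.45

2.45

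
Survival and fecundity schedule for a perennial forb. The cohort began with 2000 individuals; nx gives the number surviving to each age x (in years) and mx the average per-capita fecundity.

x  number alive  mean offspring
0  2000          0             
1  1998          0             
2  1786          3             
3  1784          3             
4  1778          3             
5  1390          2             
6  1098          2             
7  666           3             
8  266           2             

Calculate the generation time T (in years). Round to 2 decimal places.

lx = nx/n0 = nx/2000: 1, 0.999, 0.893, 0.892, 0.889, 0.695, 0.549, 0.333, 0.133
lx·mx: 0, 0, 2.679, 2.676, 2.667, 1.39, 1.098, 0.999, 0.266 → R0 = 11.775
x·lx·mx: 0, 0, 5.358, 8.028, 10.668, 6.95, 6.588, 6.993, 2.128 → Σ = 46.713
T = 46.713 / 11.775 = 3.967134… → 3.97

3.97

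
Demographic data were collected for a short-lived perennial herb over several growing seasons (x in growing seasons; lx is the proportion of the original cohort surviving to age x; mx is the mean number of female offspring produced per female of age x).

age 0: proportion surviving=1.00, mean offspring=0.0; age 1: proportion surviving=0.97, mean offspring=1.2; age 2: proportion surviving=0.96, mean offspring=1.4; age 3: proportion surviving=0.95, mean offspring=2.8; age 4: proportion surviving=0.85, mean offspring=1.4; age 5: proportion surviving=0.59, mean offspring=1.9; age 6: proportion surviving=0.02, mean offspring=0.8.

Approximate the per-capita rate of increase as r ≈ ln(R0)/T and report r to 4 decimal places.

R0 = Σ lx·mx = 0 + 1.164 + 1.344 + 2.66 + 1.19 + 1.121 + 0.016 = 7.495
Σ x·lx·mx = 22.293; T = 22.293/7.495 = 2.97438…
r ≈ ln(R0)/T = ln(7.495)/2.97438… = 0.677195… → 0.6772

0.6772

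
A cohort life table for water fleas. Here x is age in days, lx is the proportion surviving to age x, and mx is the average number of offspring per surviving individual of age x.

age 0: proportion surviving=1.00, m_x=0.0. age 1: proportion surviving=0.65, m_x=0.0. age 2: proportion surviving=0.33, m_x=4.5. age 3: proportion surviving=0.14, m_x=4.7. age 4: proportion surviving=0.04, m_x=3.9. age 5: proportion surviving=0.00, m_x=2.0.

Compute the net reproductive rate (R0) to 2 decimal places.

2.30

lx·mx by age: 0, 0, 1.485, 0.658, 0.156, 0
R0 = Σ lx·mx = 2.299 → 2.30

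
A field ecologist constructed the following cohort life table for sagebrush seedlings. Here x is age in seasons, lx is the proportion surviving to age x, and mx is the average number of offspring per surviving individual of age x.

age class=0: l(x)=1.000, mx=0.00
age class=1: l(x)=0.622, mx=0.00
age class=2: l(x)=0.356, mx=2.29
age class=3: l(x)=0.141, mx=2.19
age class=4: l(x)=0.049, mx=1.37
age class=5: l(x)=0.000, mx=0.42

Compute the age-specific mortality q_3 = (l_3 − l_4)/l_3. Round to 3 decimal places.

0.652

q_3 = (l_3 − l_4) / l_3 = (0.141 − 0.049) / 0.141
     = 0.092 / 0.141 = 0.652482… → 0.652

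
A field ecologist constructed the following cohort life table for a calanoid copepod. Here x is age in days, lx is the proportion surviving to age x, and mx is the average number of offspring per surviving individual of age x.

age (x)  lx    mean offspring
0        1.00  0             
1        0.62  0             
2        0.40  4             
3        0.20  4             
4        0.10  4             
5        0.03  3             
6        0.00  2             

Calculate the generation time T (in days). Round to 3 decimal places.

lx·mx: 0, 0, 1.6, 0.8, 0.4, 0.09, 0 → R0 = 2.89
x·lx·mx: 0, 0, 3.2, 2.4, 1.6, 0.45, 0 → Σ = 7.65
T = 7.65 / 2.89 = 2.647059… → 2.647

2.647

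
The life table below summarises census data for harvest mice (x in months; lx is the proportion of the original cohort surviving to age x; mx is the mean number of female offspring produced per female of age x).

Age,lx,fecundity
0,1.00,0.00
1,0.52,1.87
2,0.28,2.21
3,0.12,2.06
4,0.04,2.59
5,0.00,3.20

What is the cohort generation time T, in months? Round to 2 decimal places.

lx·mx: 0, 0.9724, 0.6188, 0.2472, 0.1036, 0 → R0 = 1.942
x·lx·mx: 0, 0.9724, 1.2376, 0.7416, 0.4144, 0 → Σ = 3.366
T = 3.366 / 1.942 = 1.733265… → 1.73

1.73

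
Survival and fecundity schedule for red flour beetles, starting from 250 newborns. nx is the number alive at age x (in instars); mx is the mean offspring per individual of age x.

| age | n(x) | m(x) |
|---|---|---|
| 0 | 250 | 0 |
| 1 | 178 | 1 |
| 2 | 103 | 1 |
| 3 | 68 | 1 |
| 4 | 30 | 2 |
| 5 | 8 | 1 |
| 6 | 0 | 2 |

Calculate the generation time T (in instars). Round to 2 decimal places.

2.08

lx = nx/n0 = nx/250: 1, 0.712, 0.412, 0.272, 0.12, 0.032, 0
lx·mx: 0, 0.712, 0.412, 0.272, 0.24, 0.032, 0 → R0 = 1.668
x·lx·mx: 0, 0.712, 0.824, 0.816, 0.96, 0.16, 0 → Σ = 3.472
T = 3.472 / 1.668 = 2.081535… → 2.08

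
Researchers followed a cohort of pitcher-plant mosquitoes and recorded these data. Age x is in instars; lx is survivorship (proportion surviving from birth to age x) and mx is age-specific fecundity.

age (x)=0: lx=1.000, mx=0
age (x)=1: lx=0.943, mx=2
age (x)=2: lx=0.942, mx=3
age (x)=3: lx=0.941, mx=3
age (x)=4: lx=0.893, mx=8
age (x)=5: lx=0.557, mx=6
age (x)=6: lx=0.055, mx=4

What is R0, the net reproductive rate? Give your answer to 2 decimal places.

18.24

lx·mx by age: 0, 1.886, 2.826, 2.823, 7.144, 3.342, 0.22
R0 = Σ lx·mx = 18.241 → 18.24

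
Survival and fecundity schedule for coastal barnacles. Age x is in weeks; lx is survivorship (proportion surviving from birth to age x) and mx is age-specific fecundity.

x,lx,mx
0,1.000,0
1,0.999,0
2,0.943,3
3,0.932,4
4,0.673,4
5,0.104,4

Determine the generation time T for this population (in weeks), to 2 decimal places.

lx·mx: 0, 0, 2.829, 3.728, 2.692, 0.416 → R0 = 9.665
x·lx·mx: 0, 0, 5.658, 11.184, 10.768, 2.08 → Σ = 29.69
T = 29.69 / 9.665 = 3.071909… → 3.07

3.07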